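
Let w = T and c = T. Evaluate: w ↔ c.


Biconditional is true when both operands have the same truth value.
Substitute: w=T, c=T.
T ↔ T evaluates to T.

T


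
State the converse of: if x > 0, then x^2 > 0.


The converse of (P → Q) is (Q → P). It is not in general equivalent to the original.
Here P = 'x > 0' and Q = 'x^2 > 0'.

If x^2 > 0, then x > 0.


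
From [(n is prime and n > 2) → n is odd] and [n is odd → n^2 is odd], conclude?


Hypothetical syllogism: from (P → Q) and (Q → R), infer (P → R).
Chain the two implications through the shared middle term 'n is odd'.

(n is prime and n > 2) → n^2 is odd


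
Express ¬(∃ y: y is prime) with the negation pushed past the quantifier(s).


¬(∀ x: φ) = ∃ x: ¬φ, and ¬(∃ x: φ) = ∀ x: ¬φ.
Apply to the existential statement.

∀ y: ¬(y is prime)


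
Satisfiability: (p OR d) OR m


Search for a satisfying assignment over {d, m, p}.
Try d=T, m=F, p=F: the formula evaluates to T.
A satisfying assignment exists.

Satisfiable.


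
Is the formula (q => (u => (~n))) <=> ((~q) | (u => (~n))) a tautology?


Build the truth table over {n, q, u}:
n | q | u | φ
-------------
False | False | False | True
True | False | False | True
False | True | False | True
True | True | False | True
False | False | True | True
True | False | True | True
False | True | True | True
True | True | True | True
Every row evaluates to true.

Yes, it is a tautology.


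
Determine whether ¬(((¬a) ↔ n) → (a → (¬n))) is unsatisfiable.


Truth table over {a, n}:
a | n | φ
---------
F | F | F
T | F | F
F | T | F
T | T | F
Every row is false.

Yes, it is a contradiction.


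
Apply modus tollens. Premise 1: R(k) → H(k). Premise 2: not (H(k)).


Modus tollens: from (P → Q) and ¬Q, infer ¬P.
Q = 'H(k)' is denied; since P → Q, P must also fail.

Not (R(k)).


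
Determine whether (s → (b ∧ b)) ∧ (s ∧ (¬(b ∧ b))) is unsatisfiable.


Truth table over {b, s}:
b | s | φ
---------
F | F | F
T | F | F
F | T | F
T | T | F
Every row is false.

Yes, it is a contradiction.


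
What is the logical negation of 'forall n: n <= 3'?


¬(forall x: φ) = exists x: ¬φ, and ¬(exists x: φ) = forall x: ¬φ.
Apply to the universal statement.

exists n: ~(n <= 3)


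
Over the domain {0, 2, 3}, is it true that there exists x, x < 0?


Evaluate the predicate on each element: 0:F, 2:F, 3:F.
No element satisfies the predicate.

F


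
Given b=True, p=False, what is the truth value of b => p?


Implication is false only when antecedent is true and consequent is false.
Substitute: b=True, p=False.
True => False evaluates to False.

False


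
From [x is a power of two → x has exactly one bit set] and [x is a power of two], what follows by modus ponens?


Modus ponens: from (P → Q) and P, infer Q.
P = 'x is a power of two' is asserted, and P → Q holds, so Q follows.

x has exactly one bit set.


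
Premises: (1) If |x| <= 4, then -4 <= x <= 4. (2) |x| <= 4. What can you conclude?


Modus ponens: from (P → Q) and P, infer Q.
P = '|x| <= 4' is asserted, and P → Q holds, so Q follows.

-4 <= x <= 4.


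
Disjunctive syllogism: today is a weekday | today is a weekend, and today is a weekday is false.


Disjunctive syllogism: from (P ∨ Q) and ¬P, infer Q.
One disjunct, 'today is a weekday', is ruled out; the other must hold.

today is a weekend


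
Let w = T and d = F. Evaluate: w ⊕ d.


Exclusive or is true when exactly one operand is true.
Substitute: w=T, d=F.
T ⊕ F evaluates to T.

T


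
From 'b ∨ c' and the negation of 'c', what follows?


Disjunctive syllogism: from (P ∨ Q) and ¬P, infer Q.
One disjunct, 'c', is ruled out; the other must hold.

b


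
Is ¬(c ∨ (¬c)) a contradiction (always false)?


Truth table over {c}:
c | φ
-----
F | F
T | F
Every row is false.

Yes, it is a contradiction.


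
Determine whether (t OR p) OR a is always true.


Build the truth table over {a, p, t}:
a | p | t | φ
-------------
F | F | F | F
T | F | F | T
F | T | F | T
T | T | F | T
F | F | T | T
T | F | T | T
F | T | T | T
T | T | T | T
Counterexample at row 1: with a=F, p=F, t=F, the formula is F.

No, it is not a tautology.


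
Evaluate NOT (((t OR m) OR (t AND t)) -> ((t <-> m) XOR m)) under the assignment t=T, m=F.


Substitute t=T, m=F:
t OR m = T OR F = T
t AND t = T AND T = T
(t OR m) OR (t AND t) = T OR T = T
t <-> m = T <-> F = F
(t <-> m) XOR m = F XOR F = F
((t OR m) OR (t AND t)) -> ((t <-> m) XOR m) = T -> F = F
NOT (((t OR m) OR (t AND t)) -> ((t <-> m) XOR m)) = T

T


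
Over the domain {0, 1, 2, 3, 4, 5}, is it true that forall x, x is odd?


Evaluate the predicate on each element: 0:False, 1:True, 2:False, 3:True, 4:False, 5:True.
Counterexample x = 0 fails the predicate.

False


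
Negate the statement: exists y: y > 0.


¬(forall x: φ) = exists x: ¬φ, and ¬(exists x: φ) = forall x: ¬φ.
Apply to the existential statement.

forall y: ~(y > 0)


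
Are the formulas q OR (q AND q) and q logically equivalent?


Compare truth tables:
q | φ | ψ
---------
F | F | F
T | T | T
The columns φ and ψ agree on every row.

Yes, they are logically equivalent.


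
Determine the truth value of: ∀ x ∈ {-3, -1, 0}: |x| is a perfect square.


Evaluate the predicate on each element: -3:F, -1:T, 0:T.
Counterexample x = -3 fails the predicate.

F


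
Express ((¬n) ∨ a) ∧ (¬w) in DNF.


Step 1: Distribute ∧ over ∨: ((¬n) ∨ a) ∧ (¬w) = ((¬n) ∧ (¬w)) ∨ (a ∧ (¬w)).

((¬n) ∧ (¬w)) ∨ (a ∧ (¬w))


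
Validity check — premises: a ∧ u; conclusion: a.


This matches the form of conjunction elimination: the conclusion follows in every model of the premises.

Valid.


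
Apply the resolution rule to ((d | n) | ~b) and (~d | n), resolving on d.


The clauses contain complementary literals d and ~d.
Resolution eliminates this pair and disjoins the remaining literals (merging duplicates).

(n | ~b)


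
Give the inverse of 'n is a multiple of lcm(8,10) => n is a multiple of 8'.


The inverse of (P → Q) is (¬P → ¬Q). It is equivalent to the converse, not to the original.
Here P = 'n is a multiple of lcm(8,10)' and Q = 'n is a multiple of 8'.

If not (n is a multiple of lcm(8,10)), then not (n is a multiple of 8).


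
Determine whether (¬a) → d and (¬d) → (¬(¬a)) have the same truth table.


Compare truth tables:
a | d | φ | ψ
-------------
F | F | F | F
T | F | T | T
F | T | T | T
T | T | T | T
The columns φ and ψ agree on every row.

Yes, they are logically equivalent.


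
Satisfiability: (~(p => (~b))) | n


Search for a satisfying assignment over {b, n, p}.
Try b=False, n=True, p=False: the formula evaluates to True.
A satisfying assignment exists.

Satisfiable.


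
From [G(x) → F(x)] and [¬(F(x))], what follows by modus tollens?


Modus tollens: from (P → Q) and ¬Q, infer ¬P.
Q = 'F(x)' is denied; since P → Q, P must also fail.

Not (G(x)).


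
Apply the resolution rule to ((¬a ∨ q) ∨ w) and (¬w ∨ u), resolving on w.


The clauses contain complementary literals w and ¬w.
Resolution eliminates this pair and disjoins the remaining literals (merging duplicates).

((q ∨ ¬a) ∨ u)


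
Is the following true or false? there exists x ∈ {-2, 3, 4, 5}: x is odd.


Evaluate the predicate on each element: -2:F, 3:T, 4:F, 5:T.
Witness x = 3 satisfies the predicate.

T


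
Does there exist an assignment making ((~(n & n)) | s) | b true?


Search for a satisfying assignment over {b, n, s}.
Try b=False, n=False, s=False: the formula evaluates to True.
A satisfying assignment exists.

Satisfiable.


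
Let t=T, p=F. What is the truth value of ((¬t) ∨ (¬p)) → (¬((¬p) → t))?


Substitute t=T, p=F:
¬t = F
¬p = T
(¬t) ∨ (¬p) = F ∨ T = T
¬p = T
(¬p) → t = T → T = T
¬((¬p) → t) = F
((¬t) ∨ (¬p)) → (¬((¬p) → t)) = T → F = F

F


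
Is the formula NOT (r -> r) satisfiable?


Check all 2 assignments over {r}:
r | φ
-----
F | F
T | F
No assignment makes the formula true.

Unsatisfiable.


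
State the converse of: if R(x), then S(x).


The converse of (P → Q) is (Q → P). It is not in general equivalent to the original.
Here P = 'R(x)' and Q = 'S(x)'.

If S(x), then R(x).


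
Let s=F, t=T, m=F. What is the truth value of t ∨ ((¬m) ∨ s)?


Substitute s=F, t=T, m=F:
¬m = T
(¬m) ∨ s = T ∨ F = T
t ∨ ((¬m) ∨ s) = T ∨ T = T

T


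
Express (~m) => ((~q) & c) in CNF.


Step 1: Rewrite (¬m) → ((¬q) ∧ c) as ¬(¬m) ∨ ((¬q) ∧ c).
Step 2: Distribute ∨ over ∧.
Step 3: Eliminate any double negations (¬¬X = X).

(m | (~q)) & (m | c)


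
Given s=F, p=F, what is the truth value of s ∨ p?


Disjunction is false only when both operands are false.
Substitute: s=F, p=F.
F ∨ F evaluates to F.

F


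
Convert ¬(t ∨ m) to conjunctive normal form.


Step 1: Apply De Morgan: ¬(t ∨ m) = ¬t ∧ ¬m.

(¬t) ∧ (¬m)


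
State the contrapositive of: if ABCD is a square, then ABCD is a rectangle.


The contrapositive of (P → Q) is (¬Q → ¬P); it is logically equivalent to the original.
Here P = 'ABCD is a square' and Q = 'ABCD is a rectangle'.

If not (ABCD is a rectangle), then not (ABCD is a square).


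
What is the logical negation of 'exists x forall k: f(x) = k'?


Negation flips each quantifier (∀↔∃) and negates the inner predicate.
¬(exists x forall k: φ) = forall x exists k: ¬φ.

forall x exists k: ~(f(x) = k)


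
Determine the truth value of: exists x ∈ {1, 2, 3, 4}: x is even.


Evaluate the predicate on each element: 1:False, 2:True, 3:False, 4:True.
Witness x = 2 satisfies the predicate.

True


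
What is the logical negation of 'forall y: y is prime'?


¬(forall x: φ) = exists x: ¬φ, and ¬(exists x: φ) = forall x: ¬φ.
Apply to the universal statement.

exists y: ~(y is prime)


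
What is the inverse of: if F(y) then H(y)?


The inverse of (P → Q) is (¬P → ¬Q). It is equivalent to the converse, not to the original.
Here P = 'F(y)' and Q = 'H(y)'.

If not (F(y)), then not (H(y)).


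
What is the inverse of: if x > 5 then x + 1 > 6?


The inverse of (P → Q) is (¬P → ¬Q). It is equivalent to the converse, not to the original.
Here P = 'x > 5' and Q = 'x + 1 > 6'.

If not (x > 5), then not (x + 1 > 6).


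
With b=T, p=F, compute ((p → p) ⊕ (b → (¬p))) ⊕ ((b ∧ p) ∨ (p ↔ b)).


Substitute b=T, p=F:
p → p = F → F = T
¬p = T
b → (¬p) = T → T = T
(p → p) ⊕ (b → (¬p)) = T ⊕ T = F
b ∧ p = T ∧ F = F
p ↔ b = F ↔ T = F
(b ∧ p) ∨ (p ↔ b) = F ∨ F = F
((p → p) ⊕ (b → (¬p))) ⊕ ((b ∧ p) ∨ (p ↔ b)) = F ⊕ F = F

F


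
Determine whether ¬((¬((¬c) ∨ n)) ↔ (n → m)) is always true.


Build the truth table over {c, m, n}:
c | m | n | φ
-------------
F | F | F | T
T | F | F | F
F | T | F | T
T | T | F | F
F | F | T | F
T | F | T | F
F | T | T | T
T | T | T | T
Counterexample at row 2: with c=T, m=F, n=F, the formula is F.

No, it is not a tautology.


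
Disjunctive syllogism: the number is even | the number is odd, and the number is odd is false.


Disjunctive syllogism: from (P ∨ Q) and ¬P, infer Q.
One disjunct, 'the number is odd', is ruled out; the other must hold.

the number is even


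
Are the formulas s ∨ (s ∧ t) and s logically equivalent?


Compare truth tables:
s | t | φ | ψ
-------------
F | F | F | F
T | F | T | T
F | T | F | F
T | T | T | T
The columns φ and ψ agree on every row.

Yes, they are logically equivalent.


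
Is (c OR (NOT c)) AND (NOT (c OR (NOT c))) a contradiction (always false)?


Truth table over {c}:
c | φ
-----
F | F
T | F
Every row is false.

Yes, it is a contradiction.


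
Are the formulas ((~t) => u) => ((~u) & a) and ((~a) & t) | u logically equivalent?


Compare truth tables:
a | t | u | φ | ψ
-----------------
False | False | False | True | False
True | False | False | True | False
False | True | False | False | True
True | True | False | True | False
False | False | True | False | True
True | False | True | False | True
False | True | True | False | True
True | True | True | False | True
They differ at row 1 (a=False, t=False, u=False): φ=True but ψ=False.

No, they are not logically equivalent.


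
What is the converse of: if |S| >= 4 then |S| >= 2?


The converse of (P → Q) is (Q → P). It is not in general equivalent to the original.
Here P = '|S| >= 4' and Q = '|S| >= 2'.

If |S| >= 2, then |S| >= 4.


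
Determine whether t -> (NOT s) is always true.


Build the truth table over {s, t}:
s | t | φ
---------
F | F | T
T | F | T
F | T | T
T | T | F
Counterexample at row 4: with s=T, t=T, the formula is F.

No, it is not a tautology.


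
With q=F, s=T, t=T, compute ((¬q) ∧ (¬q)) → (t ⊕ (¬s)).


Substitute q=F, s=T, t=T:
¬q = T
¬q = T
(¬q) ∧ (¬q) = T ∧ T = T
¬s = F
t ⊕ (¬s) = T ⊕ F = T
((¬q) ∧ (¬q)) → (t ⊕ (¬s)) = T → T = T

T


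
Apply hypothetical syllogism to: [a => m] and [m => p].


Hypothetical syllogism: from (P → Q) and (Q → R), infer (P → R).
Chain the two implications through the shared middle term 'm'.

a => p


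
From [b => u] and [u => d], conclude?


Hypothetical syllogism: from (P → Q) and (Q → R), infer (P → R).
Chain the two implications through the shared middle term 'u'.

b => d


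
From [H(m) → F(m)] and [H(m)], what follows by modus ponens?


Modus ponens: from (P → Q) and P, infer Q.
P = 'H(m)' is asserted, and P → Q holds, so Q follows.

F(m).


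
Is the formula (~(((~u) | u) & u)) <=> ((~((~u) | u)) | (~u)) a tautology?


Build the truth table over {u}:
u | φ
-----
False | True
True | True
Every row evaluates to true.

Yes, it is a tautology.


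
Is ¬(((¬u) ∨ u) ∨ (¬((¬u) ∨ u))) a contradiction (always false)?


Truth table over {u}:
u | φ
-----
F | F
T | F
Every row is false.

Yes, it is a contradiction.


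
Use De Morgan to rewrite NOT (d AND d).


De Morgan: the negation of a conjunction is the disjunction of the negations.
Distribute NOT across AND, flipping it to OR, and negate each literal.

(NOT d) OR (NOT d)


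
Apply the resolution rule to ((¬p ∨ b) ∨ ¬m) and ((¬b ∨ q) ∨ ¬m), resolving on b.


The clauses contain complementary literals b and ¬b.
Resolution eliminates this pair and disjoins the remaining literals (merging duplicates).

((¬m ∨ ¬p) ∨ q)


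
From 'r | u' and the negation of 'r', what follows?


Disjunctive syllogism: from (P ∨ Q) and ¬P, infer Q.
One disjunct, 'r', is ruled out; the other must hold.

u


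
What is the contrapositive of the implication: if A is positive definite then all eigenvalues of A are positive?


The contrapositive of (P → Q) is (¬Q → ¬P); it is logically equivalent to the original.
Here P = 'A is positive definite' and Q = 'all eigenvalues of A are positive'.

If not (all eigenvalues of A are positive), then not (A is positive definite).


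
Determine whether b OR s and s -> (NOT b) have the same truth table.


Compare truth tables:
b | s | φ | ψ
-------------
F | F | F | T
T | F | T | T
F | T | T | T
T | T | T | F
They differ at row 1 (b=F, s=F): φ=F but ψ=T.

No, they are not logically equivalent.


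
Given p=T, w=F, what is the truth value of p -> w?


Implication is false only when antecedent is true and consequent is false.
Substitute: p=T, w=F.
T -> F evaluates to F.

F


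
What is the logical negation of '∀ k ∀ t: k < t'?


Negation flips each quantifier (∀↔∃) and negates the inner predicate.
¬(∀ k ∀ t: φ) = ∃ k ∃ t: ¬φ.

∃ k ∃ t: ¬(k < t)


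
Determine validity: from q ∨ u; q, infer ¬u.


This is affirming a disjunct (fallacy). There exist truth assignments where the premises are all true but the conclusion is false.

Invalid.


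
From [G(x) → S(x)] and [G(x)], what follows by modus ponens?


Modus ponens: from (P → Q) and P, infer Q.
P = 'G(x)' is asserted, and P → Q holds, so Q follows.

S(x).


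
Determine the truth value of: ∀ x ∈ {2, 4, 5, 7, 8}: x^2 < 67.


Evaluate the predicate on each element: 2:T, 4:T, 5:T, 7:T, 8:T.
Every element satisfies the predicate.

T


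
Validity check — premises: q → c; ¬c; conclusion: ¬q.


This matches the form of modus tollens: the conclusion follows in every model of the premises.

Valid.


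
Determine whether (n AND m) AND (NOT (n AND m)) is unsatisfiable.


Truth table over {m, n}:
m | n | φ
---------
F | F | F
T | F | F
F | T | F
T | T | F
Every row is false.

Yes, it is a contradiction.


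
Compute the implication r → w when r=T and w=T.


Implication is false only when antecedent is true and consequent is false.
Substitute: r=T, w=T.
T → T evaluates to T.

T


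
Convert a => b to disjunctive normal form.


Step 1: Rewrite a → b as ¬a ∨ b.

(~a) | b


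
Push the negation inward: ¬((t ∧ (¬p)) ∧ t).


De Morgan: the negation of a conjunction is the disjunction of the negations.
Distribute ¬ across ∧, flipping it to ∨, and negate each literal.

((¬t) ∨ p) ∨ (¬t)


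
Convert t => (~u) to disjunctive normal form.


Step 1: Rewrite t → (¬u) as ¬t ∨ (¬u).

(~t) | (~u)


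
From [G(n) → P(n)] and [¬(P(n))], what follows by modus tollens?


Modus tollens: from (P → Q) and ¬Q, infer ¬P.
Q = 'P(n)' is denied; since P → Q, P must also fail.

Not (G(n)).


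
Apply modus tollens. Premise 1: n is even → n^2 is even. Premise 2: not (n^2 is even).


Modus tollens: from (P → Q) and ¬Q, infer ¬P.
Q = 'n^2 is even' is denied; since P → Q, P must also fail.

Not (n is even).


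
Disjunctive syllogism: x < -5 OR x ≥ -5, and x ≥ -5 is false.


Disjunctive syllogism: from (P ∨ Q) and ¬P, infer Q.
One disjunct, 'x ≥ -5', is ruled out; the other must hold.

x < -5


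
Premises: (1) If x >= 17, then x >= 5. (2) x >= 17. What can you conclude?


Modus ponens: from (P → Q) and P, infer Q.
P = 'x >= 17' is asserted, and P → Q holds, so Q follows.

x >= 5.


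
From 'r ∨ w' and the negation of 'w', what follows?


Disjunctive syllogism: from (P ∨ Q) and ¬P, infer Q.
One disjunct, 'w', is ruled out; the other must hold.

r


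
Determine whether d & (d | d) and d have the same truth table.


Compare truth tables:
d | φ | ψ
---------
False | False | False
True | True | True
The columns φ and ψ agree on every row.

Yes, they are logically equivalent.


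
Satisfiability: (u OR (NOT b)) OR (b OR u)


Search for a satisfying assignment over {b, u}.
Try b=F, u=F: the formula evaluates to T.
A satisfying assignment exists.

Satisfiable.


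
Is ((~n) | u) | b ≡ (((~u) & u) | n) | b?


Compare truth tables:
b | n | u | φ | ψ
-----------------
False | False | False | True | False
True | False | False | True | True
False | True | False | False | True
True | True | False | True | True
False | False | True | True | False
True | False | True | True | True
False | True | True | True | True
True | True | True | True | True
They differ at row 1 (b=False, n=False, u=False): φ=True but ψ=False.

No, they are not logically equivalent.


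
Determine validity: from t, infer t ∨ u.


This matches the form of disjunction introduction: the conclusion follows in every model of the premises.

Valid.


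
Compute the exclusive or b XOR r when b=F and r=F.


Exclusive or is true when exactly one operand is true.
Substitute: b=F, r=F.
F XOR F evaluates to F.

F


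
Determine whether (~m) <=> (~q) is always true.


Build the truth table over {m, q}:
m | q | φ
---------
False | False | True
True | False | False
False | True | False
True | True | True
Counterexample at row 2: with m=True, q=False, the formula is False.

No, it is not a tautology.


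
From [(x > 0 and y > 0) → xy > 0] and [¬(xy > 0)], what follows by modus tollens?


Modus tollens: from (P → Q) and ¬Q, infer ¬P.
Q = 'xy > 0' is denied; since P → Q, P must also fail.

Not ((x > 0 and y > 0)).


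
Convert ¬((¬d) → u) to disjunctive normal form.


Step 1: Rewrite implication then negate: ¬(¬(¬d) ∨ u) = (¬d) ∧ ¬u.

(¬d) ∧ (¬u)


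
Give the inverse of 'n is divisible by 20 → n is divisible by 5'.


The inverse of (P → Q) is (¬P → ¬Q). It is equivalent to the converse, not to the original.
Here P = 'n is divisible by 20' and Q = 'n is divisible by 5'.

If not (n is divisible by 20), then not (n is divisible by 5).


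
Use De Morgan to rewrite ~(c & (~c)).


De Morgan: the negation of a conjunction is the disjunction of the negations.
Distribute ~ across &, flipping it to |, and negate each literal.

(~c) | c


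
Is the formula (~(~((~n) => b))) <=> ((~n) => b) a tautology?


Build the truth table over {b, n}:
b | n | φ
---------
False | False | True
True | False | True
False | True | True
True | True | True
Every row evaluates to true.

Yes, it is a tautology.


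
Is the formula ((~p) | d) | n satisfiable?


Search for a satisfying assignment over {d, n, p}.
Try d=False, n=False, p=False: the formula evaluates to True.
A satisfying assignment exists.

Satisfiable.


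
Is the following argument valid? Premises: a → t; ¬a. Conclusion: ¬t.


This is denying the antecedent (fallacy). There exist truth assignments where the premises are all true but the conclusion is false.

Invalid.


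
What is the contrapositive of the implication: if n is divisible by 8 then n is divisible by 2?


The contrapositive of (P → Q) is (¬Q → ¬P); it is logically equivalent to the original.
Here P = 'n is divisible by 8' and Q = 'n is divisible by 2'.

If not (n is divisible by 2), then not (n is divisible by 8).


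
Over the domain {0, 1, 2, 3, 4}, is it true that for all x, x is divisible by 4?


Evaluate the predicate on each element: 0:T, 1:F, 2:F, 3:F, 4:T.
Counterexample x = 1 fails the predicate.

F


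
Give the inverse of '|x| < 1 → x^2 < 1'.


The inverse of (P → Q) is (¬P → ¬Q). It is equivalent to the converse, not to the original.
Here P = '|x| < 1' and Q = 'x^2 < 1'.

If not (|x| < 1), then not (x^2 < 1).


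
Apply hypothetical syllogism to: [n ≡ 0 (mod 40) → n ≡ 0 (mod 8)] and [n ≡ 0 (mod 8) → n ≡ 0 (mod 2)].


Hypothetical syllogism: from (P → Q) and (Q → R), infer (P → R).
Chain the two implications through the shared middle term 'n ≡ 0 (mod 8)'.

n ≡ 0 (mod 40) → n ≡ 0 (mod 2)


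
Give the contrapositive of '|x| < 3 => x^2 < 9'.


The contrapositive of (P → Q) is (¬Q → ¬P); it is logically equivalent to the original.
Here P = '|x| < 3' and Q = 'x^2 < 9'.

If not (x^2 < 9), then not (|x| < 3).


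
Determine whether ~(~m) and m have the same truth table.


Compare truth tables:
m | φ | ψ
---------
False | False | False
True | True | True
The columns φ and ψ agree on every row.

Yes, they are logically equivalent.


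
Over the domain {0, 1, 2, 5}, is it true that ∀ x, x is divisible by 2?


Evaluate the predicate on each element: 0:T, 1:F, 2:T, 5:F.
Counterexample x = 1 fails the predicate.

F


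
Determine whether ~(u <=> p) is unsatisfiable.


Truth table over {p, u}:
p | u | φ
---------
False | False | False
True | False | True
False | True | True
True | True | False
Satisfying assignment at row 2: p=True, u=False gives True.

No, it is not a contradiction.


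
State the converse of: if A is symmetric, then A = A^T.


The converse of (P → Q) is (Q → P). It is not in general equivalent to the original.
Here P = 'A is symmetric' and Q = 'A = A^T'.

If A = A^T, then A is symmetric.


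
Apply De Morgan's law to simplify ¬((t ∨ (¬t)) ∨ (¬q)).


De Morgan: the negation of a disjunction is the conjunction of the negations.
Distribute ¬ across ∨, flipping it to ∧, and negate each literal.

((¬t) ∧ t) ∧ q


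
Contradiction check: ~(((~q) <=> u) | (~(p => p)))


Truth table over {p, q, u}:
p | q | u | φ
-------------
False | False | False | True
True | False | False | True
False | True | False | False
True | True | False | False
False | False | True | False
True | False | True | False
False | True | True | True
True | True | True | True
Satisfying assignment at row 1: p=False, q=False, u=False gives True.

No, it is not a contradiction.


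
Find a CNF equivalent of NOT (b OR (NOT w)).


Step 1: Apply De Morgan: ¬(b ∨ (¬w)) = ¬b ∧ ¬(¬w).
Step 2: Eliminate any double negations (¬¬X = X).

(NOT b) AND w


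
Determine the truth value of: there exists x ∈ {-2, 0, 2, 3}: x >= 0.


Evaluate the predicate on each element: -2:F, 0:T, 2:T, 3:T.
Witness x = 0 satisfies the predicate.

T


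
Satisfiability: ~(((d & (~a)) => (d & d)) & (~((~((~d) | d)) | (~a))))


Search for a satisfying assignment over {a, d}.
Try a=False, d=False: the formula evaluates to True.
A satisfying assignment exists.

Satisfiable.


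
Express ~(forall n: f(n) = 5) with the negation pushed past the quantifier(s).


¬(forall x: φ) = exists x: ¬φ, and ¬(exists x: φ) = forall x: ¬φ.
Apply to the universal statement.

exists n: ~(f(n) = 5)


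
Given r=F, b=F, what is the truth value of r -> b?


Implication is false only when antecedent is true and consequent is false.
Substitute: r=F, b=F.
F -> F evaluates to T.

T


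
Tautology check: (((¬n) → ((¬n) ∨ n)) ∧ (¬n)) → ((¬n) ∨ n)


Build the truth table over {n}:
n | φ
-----
F | T
T | T
Every row evaluates to true.

Yes, it is a tautology.


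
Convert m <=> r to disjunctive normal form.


Step 1: m ↔ r is true exactly when both agree: (m ∧ r) ∨ (¬m ∧ ¬r).

(m & r) | ((~m) & (~r))


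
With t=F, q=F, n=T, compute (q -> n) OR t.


Substitute t=F, q=F, n=T:
q -> n = F -> T = T
(q -> n) OR t = T OR F = T

T


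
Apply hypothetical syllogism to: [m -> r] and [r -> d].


Hypothetical syllogism: from (P → Q) and (Q → R), infer (P → R).
Chain the two implications through the shared middle term 'r'.

m -> d


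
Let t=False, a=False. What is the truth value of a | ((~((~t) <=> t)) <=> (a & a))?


Substitute t=False, a=False:
~t = True
(~t) <=> t = True <=> False = False
~((~t) <=> t) = True
a & a = False & False = False
(~((~t) <=> t)) <=> (a & a) = True <=> False = False
a | ((~((~t) <=> t)) <=> (a & a)) = False | False = False

False


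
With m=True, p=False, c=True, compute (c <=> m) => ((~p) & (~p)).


Substitute m=True, p=False, c=True:
c <=> m = True <=> True = True
~p = True
~p = True
(~p) & (~p) = True & True = True
(c <=> m) => ((~p) & (~p)) = True => True = True

True


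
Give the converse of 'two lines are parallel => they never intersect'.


The converse of (P → Q) is (Q → P). It is not in general equivalent to the original.
Here P = 'two lines are parallel' and Q = 'they never intersect'.

If they never intersect, then two lines are parallel.


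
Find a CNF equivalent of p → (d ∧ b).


Step 1: Rewrite p → (d ∧ b) as ¬p ∨ (d ∧ b).
Step 2: Distribute ∨ over ∧.

((¬p) ∨ d) ∧ ((¬p) ∨ b)


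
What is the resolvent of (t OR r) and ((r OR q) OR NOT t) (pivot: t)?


The clauses contain complementary literals t and NOTt.
Resolution eliminates this pair and disjoins the remaining literals (merging duplicates).

(r OR q)


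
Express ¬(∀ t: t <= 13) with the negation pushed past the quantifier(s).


¬(∀ x: φ) = ∃ x: ¬φ, and ¬(∃ x: φ) = ∀ x: ¬φ.
Apply to the universal statement.

∃ t: ¬(t <= 13)


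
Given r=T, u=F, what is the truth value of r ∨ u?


Disjunction is false only when both operands are false.
Substitute: r=T, u=F.
T ∨ F evaluates to T.

T


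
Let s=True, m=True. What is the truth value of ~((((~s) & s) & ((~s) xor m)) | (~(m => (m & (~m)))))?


Substitute s=True, m=True:
… (earlier sub-steps elided)
(~s) & s = False & True = False
~s = False
(~s) xor m = False xor True = True
((~s) & s) & ((~s) xor m) = False & True = False
~m = False
m & (~m) = True & False = False
m => (m & (~m)) = True => False = False
~(m => (m & (~m))) = True
(((~s) & s) & ((~s) xor m)) | (~(m => (m & (~m)))) = False | True = True
~((((~s) & s) & ((~s) xor m)) | (~(m => (m & (~m))))) = False

False


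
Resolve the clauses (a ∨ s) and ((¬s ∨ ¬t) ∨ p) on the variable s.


The clauses contain complementary literals s and ¬s.
Resolution eliminates this pair and disjoins the remaining literals (merging duplicates).

((a ∨ ¬t) ∨ p)


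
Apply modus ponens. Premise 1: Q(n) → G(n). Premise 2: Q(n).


Modus ponens: from (P → Q) and P, infer Q.
P = 'Q(n)' is asserted, and P → Q holds, so Q follows.

G(n).


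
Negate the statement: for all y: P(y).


¬(for all x: φ) = there exists x: ¬φ, and ¬(there exists x: φ) = for all x: ¬φ.
Apply to the universal statement.

there exists y: NOT(P(y))


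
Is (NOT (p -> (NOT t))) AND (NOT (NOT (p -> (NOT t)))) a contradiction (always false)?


Truth table over {p, t}:
p | t | φ
---------
F | F | F
T | F | F
F | T | F
T | T | F
Every row is false.

Yes, it is a contradiction.


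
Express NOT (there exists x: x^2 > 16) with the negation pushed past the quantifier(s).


¬(for all x: φ) = there exists x: ¬φ, and ¬(there exists x: φ) = for all x: ¬φ.
Apply to the existential statement.

for all x: NOT(x^2 > 16)


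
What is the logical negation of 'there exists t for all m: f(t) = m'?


Negation flips each quantifier (∀↔∃) and negates the inner predicate.
¬(there exists t for all m: φ) = for all t there exists m: ¬φ.

for all t there exists m: NOT(f(t) = m)


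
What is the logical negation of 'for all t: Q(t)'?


¬(for all x: φ) = there exists x: ¬φ, and ¬(there exists x: φ) = for all x: ¬φ.
Apply to the universal statement.

there exists t: NOT(Q(t))


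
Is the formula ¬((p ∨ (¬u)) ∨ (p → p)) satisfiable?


Check all 4 assignments over {p, u}:
p | u | φ
---------
F | F | F
T | F | F
F | T | F
T | T | F
No assignment makes the formula true.

Unsatisfiable.


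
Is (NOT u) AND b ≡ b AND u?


Compare truth tables:
b | u | φ | ψ
-------------
F | F | F | F
T | F | T | F
F | T | F | F
T | T | F | T
They differ at row 2 (b=T, u=F): φ=T but ψ=F.

No, they are not logically equivalent.


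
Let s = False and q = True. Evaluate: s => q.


Implication is false only when antecedent is true and consequent is false.
Substitute: s=False, q=True.
False => True evaluates to True.

True


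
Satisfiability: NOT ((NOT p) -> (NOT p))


Check all 2 assignments over {p}:
p | φ
-----
F | F
T | F
No assignment makes the formula true.

Unsatisfiable.


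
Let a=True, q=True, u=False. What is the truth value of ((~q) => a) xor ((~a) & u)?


Substitute a=True, q=True, u=False:
~q = False
(~q) => a = False => True = True
~a = False
(~a) & u = False & False = False
((~q) => a) xor ((~a) & u) = True xor False = True

True


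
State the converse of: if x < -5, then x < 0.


The converse of (P → Q) is (Q → P). It is not in general equivalent to the original.
Here P = 'x < -5' and Q = 'x < 0'.

If x < 0, then x < -5.


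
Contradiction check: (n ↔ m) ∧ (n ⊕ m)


Truth table over {m, n}:
m | n | φ
---------
F | F | F
T | F | F
F | T | F
T | T | F
Every row is false.

Yes, it is a contradiction.


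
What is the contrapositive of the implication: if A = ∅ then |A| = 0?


The contrapositive of (P → Q) is (¬Q → ¬P); it is logically equivalent to the original.
Here P = 'A = ∅' and Q = '|A| = 0'.

If not (|A| = 0), then not (A = ∅).


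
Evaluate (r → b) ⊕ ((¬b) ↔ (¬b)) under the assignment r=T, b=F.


Substitute r=T, b=F:
r → b = T → F = F
¬b = T
¬b = T
(¬b) ↔ (¬b) = T ↔ T = T
(r → b) ⊕ ((¬b) ↔ (¬b)) = F ⊕ T = T

T


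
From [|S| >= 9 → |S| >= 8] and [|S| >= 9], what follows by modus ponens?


Modus ponens: from (P → Q) and P, infer Q.
P = '|S| >= 9' is asserted, and P → Q holds, so Q follows.

|S| >= 8.


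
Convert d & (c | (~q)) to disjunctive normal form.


Step 1: Distribute ∧ over ∨: d ∧ (c ∨ (¬q)) = (d ∧ c) ∨ (d ∧ (¬q)).

(d & c) | (d & (~q))


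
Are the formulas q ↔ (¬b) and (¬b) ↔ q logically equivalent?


Compare truth tables:
b | q | φ | ψ
-------------
F | F | F | F
T | F | T | T
F | T | T | T
T | T | F | F
The columns φ and ψ agree on every row.

Yes, they are logically equivalent.


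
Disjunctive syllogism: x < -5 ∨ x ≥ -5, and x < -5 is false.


Disjunctive syllogism: from (P ∨ Q) and ¬P, infer Q.
One disjunct, 'x < -5', is ruled out; the other must hold.

x ≥ -5


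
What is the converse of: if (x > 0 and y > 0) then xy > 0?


The converse of (P → Q) is (Q → P). It is not in general equivalent to the original.
Here P = '(x > 0 and y > 0)' and Q = 'xy > 0'.

If xy > 0, then (x > 0 and y > 0).


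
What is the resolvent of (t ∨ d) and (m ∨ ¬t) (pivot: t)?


The clauses contain complementary literals t and ¬t.
Resolution eliminates this pair and disjoins the remaining literals (merging duplicates).

(d ∨ m)


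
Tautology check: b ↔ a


Build the truth table over {a, b}:
a | b | φ
---------
F | F | T
T | F | F
F | T | F
T | T | T
Counterexample at row 2: with a=T, b=F, the formula is F.

No, it is not a tautology.


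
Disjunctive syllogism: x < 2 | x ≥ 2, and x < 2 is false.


Disjunctive syllogism: from (P ∨ Q) and ¬P, infer Q.
One disjunct, 'x < 2', is ruled out; the other must hold.

x ≥ 2


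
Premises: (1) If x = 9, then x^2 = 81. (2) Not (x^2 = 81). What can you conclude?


Modus tollens: from (P → Q) and ¬Q, infer ¬P.
Q = 'x^2 = 81' is denied; since P → Q, P must also fail.

Not (x = 9).


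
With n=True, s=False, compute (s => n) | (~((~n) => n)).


Substitute n=True, s=False:
s => n = False => True = True
~n = False
(~n) => n = False => True = True
~((~n) => n) = False
(s => n) | (~((~n) => n)) = True | False = True

True


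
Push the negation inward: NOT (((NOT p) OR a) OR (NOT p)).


De Morgan: the negation of a disjunction is the conjunction of the negations.
Distribute NOT across OR, flipping it to AND, and negate each literal.

(p AND (NOT a)) AND p


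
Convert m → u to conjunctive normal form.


Step 1: Rewrite m → u as ¬m ∨ u.

(¬m) ∨ u


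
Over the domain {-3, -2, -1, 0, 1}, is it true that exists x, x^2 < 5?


Evaluate the predicate on each element: -3:False, -2:True, -1:True, 0:True, 1:True.
Witness x = -2 satisfies the predicate.

True


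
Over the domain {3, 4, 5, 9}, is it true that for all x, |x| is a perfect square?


Evaluate the predicate on each element: 3:F, 4:T, 5:F, 9:T.
Counterexample x = 3 fails the predicate.

F


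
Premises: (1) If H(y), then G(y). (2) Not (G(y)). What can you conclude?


Modus tollens: from (P → Q) and ¬Q, infer ¬P.
Q = 'G(y)' is denied; since P → Q, P must also fail.

Not (H(y)).


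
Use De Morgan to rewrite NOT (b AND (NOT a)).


De Morgan: the negation of a conjunction is the disjunction of the negations.
Distribute NOT across AND, flipping it to OR, and negate each literal.

(NOT b) OR a


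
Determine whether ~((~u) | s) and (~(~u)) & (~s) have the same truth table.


Compare truth tables:
s | u | φ | ψ
-------------
False | False | False | False
True | False | False | False
False | True | True | True
True | True | False | False
The columns φ and ψ agree on every row.

Yes, they are logically equivalent.


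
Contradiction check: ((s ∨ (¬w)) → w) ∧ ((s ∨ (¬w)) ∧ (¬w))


Truth table over {s, w}:
s | w | φ
---------
F | F | F
T | F | F
F | T | F
T | T | F
Every row is false.

Yes, it is a contradiction.


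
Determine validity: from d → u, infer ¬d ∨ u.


This matches the form of material implication: the conclusion follows in every model of the premises.

Valid.


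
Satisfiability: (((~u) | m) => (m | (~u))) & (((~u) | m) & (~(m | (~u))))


Check all 4 assignments over {m, u}:
m | u | φ
---------
False | False | False
True | False | False
False | True | False
True | True | False
No assignment makes the formula true.

Unsatisfiable.


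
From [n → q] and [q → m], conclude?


Hypothetical syllogism: from (P → Q) and (Q → R), infer (P → R).
Chain the two implications through the shared middle term 'q'.

n → m


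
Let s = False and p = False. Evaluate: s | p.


Disjunction is false only when both operands are false.
Substitute: s=False, p=False.
False | False evaluates to False.

False


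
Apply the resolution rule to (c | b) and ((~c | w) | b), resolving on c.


The clauses contain complementary literals c and ~c.
Resolution eliminates this pair and disjoins the remaining literals (merging duplicates).

(b | w)


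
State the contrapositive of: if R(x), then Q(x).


The contrapositive of (P → Q) is (¬Q → ¬P); it is logically equivalent to the original.
Here P = 'R(x)' and Q = 'Q(x)'.

If not (Q(x)), then not (R(x)).


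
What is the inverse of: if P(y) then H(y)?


The inverse of (P → Q) is (¬P → ¬Q). It is equivalent to the converse, not to the original.
Here P = 'P(y)' and Q = 'H(y)'.

If not (P(y)), then not (H(y)).


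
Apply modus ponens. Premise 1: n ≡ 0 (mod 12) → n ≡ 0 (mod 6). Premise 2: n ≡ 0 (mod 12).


Modus ponens: from (P → Q) and P, infer Q.
P = 'n ≡ 0 (mod 12)' is asserted, and P → Q holds, so Q follows.

n ≡ 0 (mod 6).


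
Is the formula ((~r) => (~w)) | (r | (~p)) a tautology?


Build the truth table over {p, r, w}:
p | r | w | φ
-------------
False | False | False | True
True | False | False | True
False | True | False | True
True | True | False | True
False | False | True | True
True | False | True | False
False | True | True | True
True | True | True | True
Counterexample at row 6: with p=True, r=False, w=True, the formula is False.

No, it is not a tautology.


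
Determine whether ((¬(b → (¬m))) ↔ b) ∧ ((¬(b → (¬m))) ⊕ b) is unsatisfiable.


Truth table over {b, m}:
b | m | φ
---------
F | F | F
T | F | F
F | T | F
T | T | F
Every row is false.

Yes, it is a contradiction.


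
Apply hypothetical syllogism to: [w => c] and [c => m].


Hypothetical syllogism: from (P → Q) and (Q → R), infer (P → R).
Chain the two implications through the shared middle term 'c'.

w => m


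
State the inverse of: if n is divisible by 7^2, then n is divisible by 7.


The inverse of (P → Q) is (¬P → ¬Q). It is equivalent to the converse, not to the original.
Here P = 'n is divisible by 7^2' and Q = 'n is divisible by 7'.

If not (n is divisible by 7^2), then not (n is divisible by 7).


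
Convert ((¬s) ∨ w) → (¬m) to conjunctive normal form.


Step 1: Rewrite as ¬((¬s) ∨ w) ∨ (¬m) = (¬(¬s) ∧ ¬w) ∨ (¬m).
Step 2: Distribute ∨ over ∧.
Step 3: Eliminate any double negations (¬¬X = X).

(s ∨ (¬m)) ∧ ((¬w) ∨ (¬m))


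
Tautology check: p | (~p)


Build the truth table over {p}:
p | φ
-----
False | True
True | True
Every row evaluates to true.

Yes, it is a tautology.


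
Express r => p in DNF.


Step 1: Rewrite r → p as ¬r ∨ p.

(~r) | p


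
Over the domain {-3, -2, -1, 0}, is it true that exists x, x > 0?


Evaluate the predicate on each element: -3:False, -2:False, -1:False, 0:False.
No element satisfies the predicate.

False
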